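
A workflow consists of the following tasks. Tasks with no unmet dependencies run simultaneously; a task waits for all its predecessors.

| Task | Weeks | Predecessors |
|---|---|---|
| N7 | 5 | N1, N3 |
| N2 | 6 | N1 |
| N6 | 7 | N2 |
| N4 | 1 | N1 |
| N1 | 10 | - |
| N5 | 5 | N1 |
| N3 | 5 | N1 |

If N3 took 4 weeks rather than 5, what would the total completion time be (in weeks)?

The binding path is N1→N2→N6 = 10+6+7 = 23; finish at 23 weeks.
N3 has 3 weeks of float (longest path through it is 20).
No other chain overtakes it, so the finish is 23 weeks.

23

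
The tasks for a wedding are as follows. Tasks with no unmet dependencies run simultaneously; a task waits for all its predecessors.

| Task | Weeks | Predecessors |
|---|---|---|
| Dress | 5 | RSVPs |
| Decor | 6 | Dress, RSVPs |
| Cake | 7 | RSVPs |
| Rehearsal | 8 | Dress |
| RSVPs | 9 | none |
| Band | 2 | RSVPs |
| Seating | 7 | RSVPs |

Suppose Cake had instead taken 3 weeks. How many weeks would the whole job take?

22

The binding path is RSVPs→Dress→Rehearsal = 9+5+8 = 22; finish at 22 weeks.
The longest path through Cake is only 16 weeks, so Cake has float 6.
The critical path is still RSVPs→Dress→Rehearsal; finish is now 22 weeks.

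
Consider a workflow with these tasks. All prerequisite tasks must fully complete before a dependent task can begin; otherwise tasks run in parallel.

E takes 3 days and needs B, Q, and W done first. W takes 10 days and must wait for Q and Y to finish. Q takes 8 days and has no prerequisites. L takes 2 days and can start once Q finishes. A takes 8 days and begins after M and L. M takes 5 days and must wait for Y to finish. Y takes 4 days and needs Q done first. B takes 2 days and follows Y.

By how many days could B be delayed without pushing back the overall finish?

Critical path: Q→Y→M→A = 8+4+5+8 = 25, so the finish is 25 days.
Longest path through B: 17 days (earliest finish 14, latest finish 22).
Slack of B = 20 − 12 = 8 days.

8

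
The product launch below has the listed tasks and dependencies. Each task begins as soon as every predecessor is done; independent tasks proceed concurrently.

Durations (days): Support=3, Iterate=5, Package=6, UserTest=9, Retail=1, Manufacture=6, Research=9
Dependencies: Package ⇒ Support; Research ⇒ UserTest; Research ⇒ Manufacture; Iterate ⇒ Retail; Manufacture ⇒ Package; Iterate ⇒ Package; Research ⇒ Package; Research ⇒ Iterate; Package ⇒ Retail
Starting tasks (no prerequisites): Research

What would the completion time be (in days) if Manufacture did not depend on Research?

Original critical path: Research→Manufacture→Package→Support = 9+6+6+3 = 24 ⇒ 24 days.
Without Research→Manufacture, Manufacture's earliest start moves from 9 to 0.
New critical path: Research→Iterate→Package→Support = 9+5+6+3 = 23 ⇒ 23 days.

23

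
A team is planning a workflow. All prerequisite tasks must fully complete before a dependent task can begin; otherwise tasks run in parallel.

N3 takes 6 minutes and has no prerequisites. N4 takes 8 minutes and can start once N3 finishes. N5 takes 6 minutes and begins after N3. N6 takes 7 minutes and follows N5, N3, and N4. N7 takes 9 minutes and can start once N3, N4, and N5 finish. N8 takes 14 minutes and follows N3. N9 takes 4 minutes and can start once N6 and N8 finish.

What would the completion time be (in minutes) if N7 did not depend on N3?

Before: longest chain N3→N4→N6→N9 = 6+8+7+4 = 25, finish 25.
Dropping N3→N7 doesn't change N7's earliest start (14); another predecessor still binds.
The longest chain is now N3→N4→N6→N9 = 6+8+7+4 = 25, so the schedule takes 25 minutes.

25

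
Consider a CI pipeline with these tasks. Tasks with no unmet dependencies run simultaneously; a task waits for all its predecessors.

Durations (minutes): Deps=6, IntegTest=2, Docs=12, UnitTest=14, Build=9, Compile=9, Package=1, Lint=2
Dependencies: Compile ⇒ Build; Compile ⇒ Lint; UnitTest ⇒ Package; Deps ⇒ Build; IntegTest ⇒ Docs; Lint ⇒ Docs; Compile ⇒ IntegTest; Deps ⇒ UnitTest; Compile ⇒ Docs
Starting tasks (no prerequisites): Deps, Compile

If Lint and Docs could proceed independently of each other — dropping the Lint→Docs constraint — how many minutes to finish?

23

Original critical path: Compile→Lint→Docs = 9+2+12 = 23 ⇒ 23 minutes.
Dropping Lint→Docs doesn't change Docs's earliest start (11); another predecessor still binds.
After: Compile→IntegTest→Docs = 9+2+12 = 23 → 23 minutes.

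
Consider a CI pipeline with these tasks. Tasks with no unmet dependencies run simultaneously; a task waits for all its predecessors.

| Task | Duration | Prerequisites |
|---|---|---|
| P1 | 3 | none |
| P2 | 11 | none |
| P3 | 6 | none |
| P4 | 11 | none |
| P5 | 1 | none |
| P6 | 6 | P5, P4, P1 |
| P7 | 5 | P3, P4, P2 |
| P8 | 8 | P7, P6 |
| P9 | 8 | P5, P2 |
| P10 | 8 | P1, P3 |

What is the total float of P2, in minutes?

The longest chain is P4→P6→P8 = 11+6+8 = 25; overall finish 25 minutes.
Longest path through P2: 24 minutes (earliest finish 11, latest finish 12).
So P2 can slip 12 − 11 = 1 minute.

1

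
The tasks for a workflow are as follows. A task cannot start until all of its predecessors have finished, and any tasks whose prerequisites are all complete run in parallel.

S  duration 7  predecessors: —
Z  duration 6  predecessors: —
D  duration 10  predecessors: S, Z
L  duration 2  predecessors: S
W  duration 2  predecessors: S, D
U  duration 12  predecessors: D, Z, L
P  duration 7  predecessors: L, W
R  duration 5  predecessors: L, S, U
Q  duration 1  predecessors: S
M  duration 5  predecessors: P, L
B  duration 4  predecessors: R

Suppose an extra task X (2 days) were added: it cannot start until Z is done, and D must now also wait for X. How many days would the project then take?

Originally the project takes 38 days.
With X inserted, D now waits for max(S, Z, X).
New critical path: Z→X→D→U→R→B = 6+2+10+12+5+4 = 39 ⇒ 39 days.

39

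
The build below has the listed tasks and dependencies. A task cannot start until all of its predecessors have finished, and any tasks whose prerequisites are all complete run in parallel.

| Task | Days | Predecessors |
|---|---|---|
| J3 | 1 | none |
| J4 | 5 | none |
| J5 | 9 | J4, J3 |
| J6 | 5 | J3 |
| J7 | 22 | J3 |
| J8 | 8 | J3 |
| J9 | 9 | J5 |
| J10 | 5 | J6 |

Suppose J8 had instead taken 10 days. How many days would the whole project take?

23

Actual critical path: J3→J7 = 1+22 = 23 ⇒ 23 days.
J8 is off the critical path — its longest chain is 9 days, giving 14 of slack.
That remains the longest chain; total 23 days.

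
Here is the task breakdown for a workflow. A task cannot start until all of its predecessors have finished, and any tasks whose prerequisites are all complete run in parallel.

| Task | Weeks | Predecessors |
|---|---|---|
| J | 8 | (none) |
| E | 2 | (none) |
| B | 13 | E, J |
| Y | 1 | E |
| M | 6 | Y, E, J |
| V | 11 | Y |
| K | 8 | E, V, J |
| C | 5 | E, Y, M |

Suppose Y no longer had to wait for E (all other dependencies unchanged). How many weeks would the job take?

Original critical path: E→Y→V→K = 2+1+11+8 = 22 ⇒ 22 weeks.
Without E→Y, Y's earliest start moves from 2 to 0.
New critical path: J→B = 8+13 = 21 ⇒ 21 weeks.

21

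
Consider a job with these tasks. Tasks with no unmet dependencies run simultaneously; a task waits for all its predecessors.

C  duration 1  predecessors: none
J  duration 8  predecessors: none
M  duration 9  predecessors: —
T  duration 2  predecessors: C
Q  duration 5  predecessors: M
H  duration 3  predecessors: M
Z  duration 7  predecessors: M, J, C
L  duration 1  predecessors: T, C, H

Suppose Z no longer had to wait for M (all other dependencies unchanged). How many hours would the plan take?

15

Original critical path: M→Z = 9+7 = 16 ⇒ 16 hours.
Without M→Z, Z's earliest start moves from 9 to 8.
After: J→Z = 8+7 = 15 → 15 hours.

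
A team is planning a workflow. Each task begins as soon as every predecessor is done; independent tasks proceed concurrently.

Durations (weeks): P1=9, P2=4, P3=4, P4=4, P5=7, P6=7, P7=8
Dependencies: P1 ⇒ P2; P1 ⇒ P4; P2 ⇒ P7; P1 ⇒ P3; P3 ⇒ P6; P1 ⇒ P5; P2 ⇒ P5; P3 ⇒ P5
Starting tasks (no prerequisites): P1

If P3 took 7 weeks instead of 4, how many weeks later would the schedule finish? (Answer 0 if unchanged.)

2

As given, the longest chain is P1→P2→P7 = 9+4+8 = 21, so the finish is 21 weeks.
P3 has 1 week of float (longest path through it is 20).
Now P1→P3→P5 = 9+7+7 = 23 is longest, so the finish becomes 23 weeks.
Change in finish: 23 − 21 = +2 weeks.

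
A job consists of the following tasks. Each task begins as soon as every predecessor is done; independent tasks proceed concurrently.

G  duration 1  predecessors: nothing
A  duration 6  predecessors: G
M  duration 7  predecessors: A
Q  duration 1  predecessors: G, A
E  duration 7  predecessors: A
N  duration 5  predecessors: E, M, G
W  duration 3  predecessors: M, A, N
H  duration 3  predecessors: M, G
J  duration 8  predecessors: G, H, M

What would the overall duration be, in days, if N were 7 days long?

Actual critical path: G→A→M→H→J = 1+6+7+3+8 = 25 ⇒ 25 days.
N is off the critical path — its longest chain is 22 days, giving 3 of slack.
No other chain overtakes it, so the finish is 25 days.

25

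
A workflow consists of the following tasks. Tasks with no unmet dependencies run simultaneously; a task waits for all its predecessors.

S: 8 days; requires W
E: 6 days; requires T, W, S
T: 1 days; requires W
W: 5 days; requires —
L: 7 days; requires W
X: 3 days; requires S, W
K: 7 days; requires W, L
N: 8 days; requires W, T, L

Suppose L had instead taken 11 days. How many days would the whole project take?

The binding path is W→L→N = 5+7+8 = 20; finish at 20 days.
L lies on that path, so at 11 days the path becomes 24 days.
No other chain overtakes it, so the finish is 24 days.

24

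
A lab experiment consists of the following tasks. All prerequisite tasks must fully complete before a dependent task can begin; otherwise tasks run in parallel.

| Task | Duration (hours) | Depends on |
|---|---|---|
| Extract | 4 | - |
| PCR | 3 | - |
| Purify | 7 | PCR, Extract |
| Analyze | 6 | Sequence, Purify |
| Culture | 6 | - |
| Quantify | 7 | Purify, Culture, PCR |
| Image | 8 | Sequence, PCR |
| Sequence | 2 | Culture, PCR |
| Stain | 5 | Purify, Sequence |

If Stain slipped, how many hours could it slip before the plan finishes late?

Critical path: Extract→Purify→Quantify = 4+7+7 = 18, so the finish is 18 hours.
The longest chain containing Stain totals 16 hours.
So Stain can slip 18 − 16 = 2 hours.

2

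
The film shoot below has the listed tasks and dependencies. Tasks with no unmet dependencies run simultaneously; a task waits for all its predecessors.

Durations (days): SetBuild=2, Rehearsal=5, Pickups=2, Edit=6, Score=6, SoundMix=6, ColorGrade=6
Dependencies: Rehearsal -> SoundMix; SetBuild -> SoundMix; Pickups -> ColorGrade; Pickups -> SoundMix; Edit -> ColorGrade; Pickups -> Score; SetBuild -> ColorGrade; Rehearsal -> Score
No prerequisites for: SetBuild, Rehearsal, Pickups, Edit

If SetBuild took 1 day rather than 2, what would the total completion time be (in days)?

As given, the longest chain is Edit→ColorGrade = 6+6 = 12, so the finish is 12 days.
The longest path through SetBuild is only 8 days, so SetBuild has float 4.
No other chain overtakes it, so the finish is 12 days.

12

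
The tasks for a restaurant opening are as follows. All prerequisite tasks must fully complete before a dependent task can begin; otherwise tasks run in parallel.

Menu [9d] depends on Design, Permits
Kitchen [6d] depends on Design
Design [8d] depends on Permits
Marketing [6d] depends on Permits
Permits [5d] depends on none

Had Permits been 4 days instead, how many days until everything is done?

21

Baseline: Permits→Design→Menu = 5+8+9 = 22 → 22 days.
Since Permits is critical, the -1 change carries straight to that chain (now 21 days).
That remains the longest chain; total 21 days.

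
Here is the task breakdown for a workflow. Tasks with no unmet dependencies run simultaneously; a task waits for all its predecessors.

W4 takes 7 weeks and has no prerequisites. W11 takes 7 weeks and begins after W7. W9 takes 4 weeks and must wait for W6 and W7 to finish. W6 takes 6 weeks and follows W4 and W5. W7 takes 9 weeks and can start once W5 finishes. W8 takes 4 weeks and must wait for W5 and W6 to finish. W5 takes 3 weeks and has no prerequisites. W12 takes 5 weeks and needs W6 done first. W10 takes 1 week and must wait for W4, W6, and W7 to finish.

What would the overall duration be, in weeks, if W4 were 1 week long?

19

As given, the longest chain is W5→W7→W11 = 3+9+7 = 19, so the finish is 19 weeks.
W4 has 1 week of float (longest path through it is 18).
No other chain overtakes it, so the finish is 19 weeks.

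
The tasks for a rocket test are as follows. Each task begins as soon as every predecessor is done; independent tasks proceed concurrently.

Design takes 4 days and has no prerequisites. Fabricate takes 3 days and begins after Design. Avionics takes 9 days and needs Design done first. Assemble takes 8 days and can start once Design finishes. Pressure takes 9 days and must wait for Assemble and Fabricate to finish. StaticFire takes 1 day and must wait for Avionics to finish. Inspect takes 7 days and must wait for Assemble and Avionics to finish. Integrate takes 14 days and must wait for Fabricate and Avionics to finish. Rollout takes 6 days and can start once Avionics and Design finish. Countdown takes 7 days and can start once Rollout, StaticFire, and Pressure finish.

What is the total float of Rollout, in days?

The longest chain is Design→Assemble→Pressure→Countdown = 4+8+9+7 = 28; overall finish 28 days.
Longest path through Rollout: 26 days (earliest finish 19, latest finish 21).
Float = 28 − 26 = 2.

2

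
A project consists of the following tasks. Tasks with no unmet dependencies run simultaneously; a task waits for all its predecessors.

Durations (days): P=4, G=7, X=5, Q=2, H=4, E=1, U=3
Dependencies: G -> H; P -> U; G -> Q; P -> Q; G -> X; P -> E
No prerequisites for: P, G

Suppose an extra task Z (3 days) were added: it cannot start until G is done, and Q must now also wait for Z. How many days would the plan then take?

Originally the plan takes 12 days.
With Z inserted, Q now waits for max(P, G, Z).
New critical path: G→Z→Q = 7+3+2 = 12 ⇒ 12 days.

12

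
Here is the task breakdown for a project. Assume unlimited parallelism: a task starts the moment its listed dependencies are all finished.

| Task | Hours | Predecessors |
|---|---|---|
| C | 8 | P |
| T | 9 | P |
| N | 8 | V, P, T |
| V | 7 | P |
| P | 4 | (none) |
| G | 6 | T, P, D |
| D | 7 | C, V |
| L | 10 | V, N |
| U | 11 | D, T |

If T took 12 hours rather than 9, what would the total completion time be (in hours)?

34

Baseline: P→T→N→L = 4+9+8+10 = 31 → 31 hours.
Since T is critical, the +3 change carries straight to that chain (now 34 hours).
The critical path is still P→T→N→L; finish is now 34 hours.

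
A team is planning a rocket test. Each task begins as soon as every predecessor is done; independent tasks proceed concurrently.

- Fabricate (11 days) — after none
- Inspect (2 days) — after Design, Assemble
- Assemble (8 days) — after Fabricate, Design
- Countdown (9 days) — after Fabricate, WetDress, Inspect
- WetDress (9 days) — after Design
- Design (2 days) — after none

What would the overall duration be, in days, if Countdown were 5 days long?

Baseline: Fabricate→Assemble→Inspect→Countdown = 11+8+2+9 = 30 → 30 days.
Countdown is on the critical path; changing it to 5 makes that path 26 days.
That remains the longest chain; total 26 days.

26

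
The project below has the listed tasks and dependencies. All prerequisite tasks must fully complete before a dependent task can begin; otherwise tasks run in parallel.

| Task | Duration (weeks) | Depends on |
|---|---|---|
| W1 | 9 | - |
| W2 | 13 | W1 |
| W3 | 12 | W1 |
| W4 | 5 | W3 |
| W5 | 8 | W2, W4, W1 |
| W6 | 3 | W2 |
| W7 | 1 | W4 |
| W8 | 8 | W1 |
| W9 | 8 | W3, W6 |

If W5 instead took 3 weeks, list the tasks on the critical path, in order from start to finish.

Actual critical path: W1→W3→W4→W5 = 9+12+5+8 = 34 ⇒ 34 weeks.
W5 is on the critical path; changing it to 3 makes that path 29 weeks.
Now W1→W2→W6→W9 = 9+13+3+8 = 33 is longest, so the finish becomes 33 weeks.

W1, W2, W6, W9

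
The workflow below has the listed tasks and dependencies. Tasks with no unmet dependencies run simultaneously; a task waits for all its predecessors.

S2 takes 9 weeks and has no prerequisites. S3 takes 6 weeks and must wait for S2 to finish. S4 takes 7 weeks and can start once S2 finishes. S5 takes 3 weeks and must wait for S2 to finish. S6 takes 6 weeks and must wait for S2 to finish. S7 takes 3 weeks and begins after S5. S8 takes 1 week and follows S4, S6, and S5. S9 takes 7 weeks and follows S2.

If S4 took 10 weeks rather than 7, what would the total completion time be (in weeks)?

20

Actual critical path: S2→S4→S8 = 9+7+1 = 17 ⇒ 17 weeks.
Since S4 is critical, the +3 change carries straight to that chain (now 20 weeks).
The critical path is still S2→S4→S8; finish is now 20 weeks.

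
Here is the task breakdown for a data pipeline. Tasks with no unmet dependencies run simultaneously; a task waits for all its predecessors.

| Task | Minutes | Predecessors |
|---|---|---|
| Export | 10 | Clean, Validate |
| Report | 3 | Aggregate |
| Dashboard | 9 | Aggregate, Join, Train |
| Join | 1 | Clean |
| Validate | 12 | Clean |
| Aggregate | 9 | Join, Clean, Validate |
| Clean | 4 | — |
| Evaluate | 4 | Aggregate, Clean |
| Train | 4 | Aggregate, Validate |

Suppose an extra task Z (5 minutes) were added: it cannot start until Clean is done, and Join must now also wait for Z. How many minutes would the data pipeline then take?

38

Originally the data pipeline takes 38 minutes.
With Z inserted, Join now waits for max(Clean, Z).
New critical path: Clean→Validate→Aggregate→Train→Dashboard = 4+12+9+4+9 = 38 ⇒ 38 minutes.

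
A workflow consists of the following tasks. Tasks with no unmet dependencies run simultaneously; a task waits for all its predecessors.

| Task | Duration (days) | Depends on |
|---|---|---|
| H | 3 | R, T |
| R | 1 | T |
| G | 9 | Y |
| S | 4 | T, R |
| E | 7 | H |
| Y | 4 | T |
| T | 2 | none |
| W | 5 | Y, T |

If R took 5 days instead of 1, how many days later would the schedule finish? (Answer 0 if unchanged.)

2

As given, the longest chain is T→Y→G = 2+4+9 = 15, so the finish is 15 days.
R has 2 days of float (longest path through it is 13).
New critical path: T→R→H→E = 2+5+3+7 = 17 ⇒ 17 days.
Change in finish: 17 − 15 = +2 days.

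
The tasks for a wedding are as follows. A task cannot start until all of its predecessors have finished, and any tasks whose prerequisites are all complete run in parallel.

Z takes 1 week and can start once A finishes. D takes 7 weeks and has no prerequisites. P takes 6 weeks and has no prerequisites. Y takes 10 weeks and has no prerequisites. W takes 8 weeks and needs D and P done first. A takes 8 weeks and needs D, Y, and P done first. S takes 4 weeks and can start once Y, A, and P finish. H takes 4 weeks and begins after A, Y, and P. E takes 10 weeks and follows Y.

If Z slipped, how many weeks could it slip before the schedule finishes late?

3

Y→A→S = 10+8+4 = 22 sets the makespan at 22 weeks.
The longest chain containing Z totals 19 weeks.
Slack of Z = 21 − 18 = 3 weeks.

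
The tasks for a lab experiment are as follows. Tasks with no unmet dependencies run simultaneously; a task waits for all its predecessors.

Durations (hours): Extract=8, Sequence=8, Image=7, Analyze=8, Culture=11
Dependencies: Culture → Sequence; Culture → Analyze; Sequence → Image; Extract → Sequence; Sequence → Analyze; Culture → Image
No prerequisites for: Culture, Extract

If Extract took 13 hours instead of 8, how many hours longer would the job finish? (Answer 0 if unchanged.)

2

The binding path is Culture→Sequence→Analyze = 11+8+8 = 27; finish at 27 hours.
Extract has 3 hours of float (longest path through it is 24).
Now Extract→Sequence→Analyze = 13+8+8 = 29 is longest, so the finish becomes 29 hours.
Change in finish: 29 − 27 = +2 hours.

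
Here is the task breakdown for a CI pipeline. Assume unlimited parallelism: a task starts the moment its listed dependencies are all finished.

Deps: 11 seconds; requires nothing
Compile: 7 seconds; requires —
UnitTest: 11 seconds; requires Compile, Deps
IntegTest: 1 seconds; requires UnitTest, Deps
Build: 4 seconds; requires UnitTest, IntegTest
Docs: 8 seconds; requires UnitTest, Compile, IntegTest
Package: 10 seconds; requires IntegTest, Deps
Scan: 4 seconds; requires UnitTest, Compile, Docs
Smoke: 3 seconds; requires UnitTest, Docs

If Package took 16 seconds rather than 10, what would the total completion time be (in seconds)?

The binding path is Deps→UnitTest→IntegTest→Docs→Scan = 11+11+1+8+4 = 35; finish at 35 seconds.
Package is off the critical path — its longest chain is 33 seconds, giving 2 of slack.
Now Deps→UnitTest→IntegTest→Package = 11+11+1+16 = 39 is longest, so the finish becomes 39 seconds.

39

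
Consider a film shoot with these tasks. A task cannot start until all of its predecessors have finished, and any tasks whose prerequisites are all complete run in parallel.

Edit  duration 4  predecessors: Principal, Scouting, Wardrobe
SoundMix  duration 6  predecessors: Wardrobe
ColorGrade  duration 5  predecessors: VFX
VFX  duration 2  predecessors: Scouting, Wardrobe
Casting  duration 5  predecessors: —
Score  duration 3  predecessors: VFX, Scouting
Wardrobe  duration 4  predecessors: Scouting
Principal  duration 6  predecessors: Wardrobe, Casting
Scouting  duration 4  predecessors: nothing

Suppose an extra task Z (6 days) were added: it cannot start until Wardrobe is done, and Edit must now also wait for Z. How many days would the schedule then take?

18

Originally the schedule takes 18 days.
With Z inserted, Edit now waits for max(Principal, Scouting, Wardrobe, Z).
New critical path: Scouting→Wardrobe→Z→Edit = 4+4+6+4 = 18 ⇒ 18 days.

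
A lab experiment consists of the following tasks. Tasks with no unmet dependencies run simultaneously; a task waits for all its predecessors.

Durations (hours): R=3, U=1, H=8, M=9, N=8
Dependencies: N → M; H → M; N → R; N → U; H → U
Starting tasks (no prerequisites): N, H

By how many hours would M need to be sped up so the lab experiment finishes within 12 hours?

5

Current finish: 17 hours; target: 12.
M is on every critical path, so each hour cut from M cuts the finish by one (this holds down to a finish of 11).
Need 17 − 12 = 5 hours off M → M becomes 4 hours, finish becomes 12.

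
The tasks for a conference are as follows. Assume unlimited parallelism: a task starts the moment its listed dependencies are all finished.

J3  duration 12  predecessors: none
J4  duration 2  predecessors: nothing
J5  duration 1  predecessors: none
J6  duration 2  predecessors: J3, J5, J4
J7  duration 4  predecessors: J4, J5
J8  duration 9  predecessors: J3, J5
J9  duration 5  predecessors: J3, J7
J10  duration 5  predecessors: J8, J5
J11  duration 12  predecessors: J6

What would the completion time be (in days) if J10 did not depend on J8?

26

With the dependency in place, J3→J6→J11 = 12+2+12 = 26 sets the finish at 26 days.
Without J8→J10, J10's earliest start moves from 21 to 1.
After: J3→J6→J11 = 12+2+12 = 26 → 26 days.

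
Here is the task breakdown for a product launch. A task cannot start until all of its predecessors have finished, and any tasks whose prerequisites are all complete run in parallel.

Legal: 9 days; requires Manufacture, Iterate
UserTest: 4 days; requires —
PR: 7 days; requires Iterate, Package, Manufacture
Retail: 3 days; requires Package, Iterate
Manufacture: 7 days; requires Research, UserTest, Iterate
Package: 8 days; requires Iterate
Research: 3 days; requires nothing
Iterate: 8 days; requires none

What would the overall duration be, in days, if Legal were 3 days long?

23

Baseline: Iterate→Manufacture→Legal = 8+7+9 = 24 → 24 days.
Legal lies on that path, so at 3 days the path becomes 18 days.
New critical path: Iterate→Package→PR = 8+8+7 = 23 ⇒ 23 days.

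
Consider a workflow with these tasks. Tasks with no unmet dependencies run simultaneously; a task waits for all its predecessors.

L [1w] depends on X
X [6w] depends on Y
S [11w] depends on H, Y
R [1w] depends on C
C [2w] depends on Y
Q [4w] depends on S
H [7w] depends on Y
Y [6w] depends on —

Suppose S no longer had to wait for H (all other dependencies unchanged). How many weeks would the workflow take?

With the dependency in place, Y→H→S→Q = 6+7+11+4 = 28 sets the finish at 28 weeks.
Without H→S, S's earliest start moves from 13 to 6.
After: Y→S→Q = 6+11+4 = 21 → 21 weeks.

21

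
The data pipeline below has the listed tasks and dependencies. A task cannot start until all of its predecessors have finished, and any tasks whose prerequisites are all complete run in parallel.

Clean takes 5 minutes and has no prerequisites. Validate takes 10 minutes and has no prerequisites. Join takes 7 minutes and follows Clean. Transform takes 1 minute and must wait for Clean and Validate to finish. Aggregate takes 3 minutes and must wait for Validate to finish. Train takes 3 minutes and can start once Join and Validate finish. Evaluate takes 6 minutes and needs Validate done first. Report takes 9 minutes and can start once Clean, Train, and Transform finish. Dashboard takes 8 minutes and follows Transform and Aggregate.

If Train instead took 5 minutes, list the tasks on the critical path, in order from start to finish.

Clean, Join, Train, Report

As given, the longest chain is Clean→Join→Train→Report = 5+7+3+9 = 24, so the finish is 24 minutes.
Train is on the critical path; changing it to 5 makes that path 26 minutes.
No other chain overtakes it, so the finish is 26 minutes.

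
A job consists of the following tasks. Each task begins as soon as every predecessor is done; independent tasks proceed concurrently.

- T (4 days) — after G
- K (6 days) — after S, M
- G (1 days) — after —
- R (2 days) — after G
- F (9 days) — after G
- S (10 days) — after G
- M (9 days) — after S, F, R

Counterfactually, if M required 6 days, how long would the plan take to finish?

23

Critical path before the change: G→S→M→K = 1+10+9+6 = 26 giving 26 days.
M lies on that path, so at 6 days the path becomes 23 days.
The critical path is still G→S→M→K; finish is now 23 days.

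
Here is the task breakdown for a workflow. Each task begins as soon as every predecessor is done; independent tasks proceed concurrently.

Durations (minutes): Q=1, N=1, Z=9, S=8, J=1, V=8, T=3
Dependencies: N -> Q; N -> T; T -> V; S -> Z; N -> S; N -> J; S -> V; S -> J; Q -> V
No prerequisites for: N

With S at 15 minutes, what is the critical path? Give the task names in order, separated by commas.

The binding path is N→S→Z = 1+8+9 = 18; finish at 18 minutes.
Since S is critical, the +7 change carries straight to that chain (now 25 minutes).
That remains the longest chain; total 25 minutes.

N, S, Z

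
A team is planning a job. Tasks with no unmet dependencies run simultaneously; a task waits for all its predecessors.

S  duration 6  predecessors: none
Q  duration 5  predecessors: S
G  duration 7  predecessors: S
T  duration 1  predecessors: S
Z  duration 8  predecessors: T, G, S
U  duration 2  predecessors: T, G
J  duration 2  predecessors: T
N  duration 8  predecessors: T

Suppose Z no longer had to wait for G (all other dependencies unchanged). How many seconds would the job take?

15

With the dependency in place, S→G→Z = 6+7+8 = 21 sets the finish at 21 seconds.
Without G→Z, Z's earliest start moves from 13 to 7.
New critical path: S→G→U = 6+7+2 = 15 ⇒ 15 seconds.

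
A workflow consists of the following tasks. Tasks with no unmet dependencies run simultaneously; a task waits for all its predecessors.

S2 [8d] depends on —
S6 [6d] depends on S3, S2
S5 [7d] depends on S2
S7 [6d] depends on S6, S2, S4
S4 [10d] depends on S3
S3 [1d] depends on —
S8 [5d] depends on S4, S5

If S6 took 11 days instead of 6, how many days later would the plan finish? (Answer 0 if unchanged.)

The binding path is S2→S6→S7 = 8+6+6 = 20; finish at 20 days.
Since S6 is critical, the +5 change carries straight to that chain (now 25 days).
No other chain overtakes it, so the finish is 25 days.
Change in finish: 25 − 20 = +5 days.

5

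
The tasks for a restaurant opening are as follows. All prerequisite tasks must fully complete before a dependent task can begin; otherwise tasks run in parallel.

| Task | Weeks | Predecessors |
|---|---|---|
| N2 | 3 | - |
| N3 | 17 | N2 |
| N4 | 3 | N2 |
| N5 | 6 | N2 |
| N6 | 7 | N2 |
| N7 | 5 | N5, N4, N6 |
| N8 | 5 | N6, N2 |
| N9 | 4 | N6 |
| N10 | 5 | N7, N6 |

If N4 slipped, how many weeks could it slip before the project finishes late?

4

N2→N3 = 3+17 = 20 sets the makespan at 20 weeks.
The longest chain containing N4 totals 16 weeks.
So N4 can slip 10 − 6 = 4 weeks.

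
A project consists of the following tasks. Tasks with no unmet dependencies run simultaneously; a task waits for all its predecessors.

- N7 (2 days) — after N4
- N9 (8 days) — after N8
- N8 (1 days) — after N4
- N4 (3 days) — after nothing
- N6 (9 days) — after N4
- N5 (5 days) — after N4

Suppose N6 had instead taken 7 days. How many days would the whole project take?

The binding path is N4→N6 = 3+9 = 12; finish at 12 days.
N6 is on the critical path; changing it to 7 makes that path 10 days.
New critical path: N4→N8→N9 = 3+1+8 = 12 ⇒ 12 days.

12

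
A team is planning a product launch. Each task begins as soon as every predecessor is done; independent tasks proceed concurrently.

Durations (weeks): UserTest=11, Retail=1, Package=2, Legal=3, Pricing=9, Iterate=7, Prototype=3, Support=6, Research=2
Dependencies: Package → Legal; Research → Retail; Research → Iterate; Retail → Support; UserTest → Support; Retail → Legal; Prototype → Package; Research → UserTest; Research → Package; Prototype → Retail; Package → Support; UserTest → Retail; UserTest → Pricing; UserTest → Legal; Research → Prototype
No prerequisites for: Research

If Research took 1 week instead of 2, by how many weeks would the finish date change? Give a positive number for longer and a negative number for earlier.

-1

Critical path before the change: Research→UserTest→Pricing = 2+11+9 = 22 giving 22 weeks.
Research lies on that path, so at 1 week the path becomes 21 weeks.
That remains the longest chain; total 21 weeks.
Change in finish: 21 − 22 = -1 weeks.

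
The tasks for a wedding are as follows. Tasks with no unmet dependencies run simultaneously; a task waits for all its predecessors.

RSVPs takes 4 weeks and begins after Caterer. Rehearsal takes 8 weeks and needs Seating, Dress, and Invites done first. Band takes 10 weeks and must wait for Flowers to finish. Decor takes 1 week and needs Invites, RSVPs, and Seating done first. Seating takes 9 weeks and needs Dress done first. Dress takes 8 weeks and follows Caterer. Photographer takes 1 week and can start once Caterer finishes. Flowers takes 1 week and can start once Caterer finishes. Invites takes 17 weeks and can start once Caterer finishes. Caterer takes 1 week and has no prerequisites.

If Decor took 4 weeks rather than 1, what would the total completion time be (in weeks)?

26

The binding path is Caterer→Invites→Rehearsal = 1+17+8 = 26; finish at 26 weeks.
Decor is off the critical path — its longest chain is 19 weeks, giving 7 of slack.
The critical path is still Caterer→Invites→Rehearsal; finish is now 26 weeks.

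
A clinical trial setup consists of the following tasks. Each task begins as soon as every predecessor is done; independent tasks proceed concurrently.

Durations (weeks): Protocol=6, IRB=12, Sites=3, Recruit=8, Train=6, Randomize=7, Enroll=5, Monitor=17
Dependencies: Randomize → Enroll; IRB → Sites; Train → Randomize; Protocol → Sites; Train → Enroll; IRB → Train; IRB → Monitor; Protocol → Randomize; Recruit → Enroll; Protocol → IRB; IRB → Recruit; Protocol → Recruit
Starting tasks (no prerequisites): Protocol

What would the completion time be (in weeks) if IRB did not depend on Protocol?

Before: longest chain Protocol→IRB→Train→Randomize→Enroll = 6+12+6+7+5 = 36, finish 36.
Without Protocol→IRB, IRB's earliest start moves from 6 to 0.
After: IRB→Train→Randomize→Enroll = 12+6+7+5 = 30 → 30 weeks.

30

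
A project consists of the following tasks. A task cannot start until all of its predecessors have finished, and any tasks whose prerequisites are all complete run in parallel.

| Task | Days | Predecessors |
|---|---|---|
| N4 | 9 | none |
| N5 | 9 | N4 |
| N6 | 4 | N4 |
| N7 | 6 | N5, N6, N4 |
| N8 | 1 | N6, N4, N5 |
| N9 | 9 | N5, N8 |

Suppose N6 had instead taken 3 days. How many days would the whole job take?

28

Actual critical path: N4→N5→N8→N9 = 9+9+1+9 = 28 ⇒ 28 days.
The longest path through N6 is only 23 days, so N6 has float 5.
The critical path is still N4→N5→N8→N9; finish is now 28 days.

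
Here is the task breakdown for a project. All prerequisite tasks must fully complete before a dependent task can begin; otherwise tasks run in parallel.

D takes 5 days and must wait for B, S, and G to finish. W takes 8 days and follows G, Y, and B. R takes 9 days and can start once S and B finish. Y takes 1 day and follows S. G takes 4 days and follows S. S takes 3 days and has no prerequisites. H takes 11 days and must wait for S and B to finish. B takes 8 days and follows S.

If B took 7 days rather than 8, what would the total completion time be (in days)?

As given, the longest chain is S→B→H = 3+8+11 = 22, so the finish is 22 days.
B is on the critical path; changing it to 7 makes that path 21 days.
No other chain overtakes it, so the finish is 21 days.

21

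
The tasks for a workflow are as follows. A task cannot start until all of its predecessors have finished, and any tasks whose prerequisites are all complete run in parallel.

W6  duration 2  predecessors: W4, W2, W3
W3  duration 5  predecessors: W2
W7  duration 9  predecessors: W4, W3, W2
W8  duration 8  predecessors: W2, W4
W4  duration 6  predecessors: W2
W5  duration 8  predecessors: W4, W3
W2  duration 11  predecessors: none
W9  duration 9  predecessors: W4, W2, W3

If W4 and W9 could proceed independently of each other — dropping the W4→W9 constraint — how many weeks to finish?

26

Before: longest chain W2→W4→W7 = 11+6+9 = 26, finish 26.
Without W4→W9, W9's earliest start moves from 17 to 16.
New critical path: W2→W4→W7 = 11+6+9 = 26 ⇒ 26 weeks.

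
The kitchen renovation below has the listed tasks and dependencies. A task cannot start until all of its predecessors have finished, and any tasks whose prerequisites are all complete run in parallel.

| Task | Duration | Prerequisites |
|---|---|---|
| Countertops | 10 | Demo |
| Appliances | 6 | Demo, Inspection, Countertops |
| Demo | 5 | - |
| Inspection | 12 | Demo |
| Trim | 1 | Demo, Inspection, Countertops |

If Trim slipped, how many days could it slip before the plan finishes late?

5

The longest chain is Demo→Inspection→Appliances = 5+12+6 = 23; overall finish 23 days.
Trim finishes as early as 18 and must finish by 23.
So Trim can slip 23 − 18 = 5 days.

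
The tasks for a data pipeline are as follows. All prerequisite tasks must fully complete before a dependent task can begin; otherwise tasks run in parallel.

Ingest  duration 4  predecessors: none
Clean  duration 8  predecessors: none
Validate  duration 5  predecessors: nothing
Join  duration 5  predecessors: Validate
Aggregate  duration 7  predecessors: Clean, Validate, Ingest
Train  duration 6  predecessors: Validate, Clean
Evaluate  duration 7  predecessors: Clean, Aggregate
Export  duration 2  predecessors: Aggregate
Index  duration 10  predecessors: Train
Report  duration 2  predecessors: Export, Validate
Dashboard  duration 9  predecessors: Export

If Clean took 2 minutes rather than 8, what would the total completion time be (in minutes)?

Critical path before the change: Clean→Aggregate→Export→Dashboard = 8+7+2+9 = 26 giving 26 minutes.
Clean lies on that path, so at 2 minutes the path becomes 20 minutes.
New critical path: Validate→Aggregate→Export→Dashboard = 5+7+2+9 = 23 ⇒ 23 minutes.

23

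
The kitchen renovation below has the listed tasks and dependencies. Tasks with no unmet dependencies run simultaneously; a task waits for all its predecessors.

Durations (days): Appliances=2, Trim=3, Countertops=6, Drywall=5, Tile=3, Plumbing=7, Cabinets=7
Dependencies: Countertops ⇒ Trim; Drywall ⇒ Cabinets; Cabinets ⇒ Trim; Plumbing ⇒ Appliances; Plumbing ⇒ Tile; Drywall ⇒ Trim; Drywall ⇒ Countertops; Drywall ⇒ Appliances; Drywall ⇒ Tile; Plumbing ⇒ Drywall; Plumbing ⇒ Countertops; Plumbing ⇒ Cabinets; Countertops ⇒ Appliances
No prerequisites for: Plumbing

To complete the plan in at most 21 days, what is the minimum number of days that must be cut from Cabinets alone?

1

Current finish: 22 days; target: 21.
Cabinets is on every critical path, so each day cut from Cabinets cuts the finish by one (this holds down to a finish of 21).
Need 22 − 21 = 1 day off Cabinets → Cabinets becomes 6 days, finish becomes 21.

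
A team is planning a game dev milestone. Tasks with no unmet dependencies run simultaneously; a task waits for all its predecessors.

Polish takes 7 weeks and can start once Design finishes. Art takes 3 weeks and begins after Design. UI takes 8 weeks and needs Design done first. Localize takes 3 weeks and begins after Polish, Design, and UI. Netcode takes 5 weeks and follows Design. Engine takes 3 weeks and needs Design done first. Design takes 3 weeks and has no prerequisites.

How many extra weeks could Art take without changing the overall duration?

Critical path: Design→UI→Localize = 3+8+3 = 14, so the finish is 14 weeks.
Longest path through Art: 6 weeks (earliest finish 6, latest finish 14).
So Art can slip 14 − 6 = 8 weeks.

8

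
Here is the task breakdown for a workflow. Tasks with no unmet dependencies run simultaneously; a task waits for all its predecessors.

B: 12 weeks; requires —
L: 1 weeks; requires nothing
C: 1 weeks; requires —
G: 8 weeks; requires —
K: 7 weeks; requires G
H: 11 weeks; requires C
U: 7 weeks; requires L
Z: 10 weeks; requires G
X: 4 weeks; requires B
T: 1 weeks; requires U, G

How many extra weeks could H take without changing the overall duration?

6

G→Z = 8+10 = 18 sets the makespan at 18 weeks.
Longest path through H: 12 weeks (earliest finish 12, latest finish 18).
Float = 18 − 12 = 6.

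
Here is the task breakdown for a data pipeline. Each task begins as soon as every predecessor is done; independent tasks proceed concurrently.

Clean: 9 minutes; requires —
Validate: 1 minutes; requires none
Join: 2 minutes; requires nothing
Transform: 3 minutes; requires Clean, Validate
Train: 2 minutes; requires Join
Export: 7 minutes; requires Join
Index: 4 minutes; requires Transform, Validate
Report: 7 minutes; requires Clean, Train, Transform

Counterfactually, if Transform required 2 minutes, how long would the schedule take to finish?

18

Critical path before the change: Clean→Transform→Report = 9+3+7 = 19 giving 19 minutes.
Transform lies on that path, so at 2 minutes the path becomes 18 minutes.
The critical path is still Clean→Transform→Report; finish is now 18 minutes.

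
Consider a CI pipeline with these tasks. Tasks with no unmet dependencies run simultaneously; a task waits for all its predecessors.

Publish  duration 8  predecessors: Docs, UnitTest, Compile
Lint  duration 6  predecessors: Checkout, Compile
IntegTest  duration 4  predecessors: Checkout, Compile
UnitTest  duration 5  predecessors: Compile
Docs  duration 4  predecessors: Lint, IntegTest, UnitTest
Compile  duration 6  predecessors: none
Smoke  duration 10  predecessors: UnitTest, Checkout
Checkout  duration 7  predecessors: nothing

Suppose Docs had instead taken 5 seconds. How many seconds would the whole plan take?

26

As given, the longest chain is Checkout→Lint→Docs→Publish = 7+6+4+8 = 25, so the finish is 25 seconds.
Since Docs is critical, the +1 change carries straight to that chain (now 26 seconds).
No other chain overtakes it, so the finish is 26 seconds.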